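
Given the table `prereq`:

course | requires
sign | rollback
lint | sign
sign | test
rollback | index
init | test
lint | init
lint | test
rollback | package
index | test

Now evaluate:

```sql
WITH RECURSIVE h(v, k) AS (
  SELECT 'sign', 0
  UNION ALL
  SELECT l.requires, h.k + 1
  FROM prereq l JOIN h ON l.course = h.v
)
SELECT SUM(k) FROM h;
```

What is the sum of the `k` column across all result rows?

9

Base: (sign, k=0).
Iteration 1: edges from {sign} -> (rollback, k=1), (test, k=1).
Iteration 2: edges from {rollback,test} -> (index, k=2), (package, k=2).
Iteration 3: edges from {index,package} -> (test, k=3).
Iteration 4: no outgoing edges from {test}; recursion stops.
SUM(k) = 0 + 1 + 1 + 2 + 2 + 3 = 9.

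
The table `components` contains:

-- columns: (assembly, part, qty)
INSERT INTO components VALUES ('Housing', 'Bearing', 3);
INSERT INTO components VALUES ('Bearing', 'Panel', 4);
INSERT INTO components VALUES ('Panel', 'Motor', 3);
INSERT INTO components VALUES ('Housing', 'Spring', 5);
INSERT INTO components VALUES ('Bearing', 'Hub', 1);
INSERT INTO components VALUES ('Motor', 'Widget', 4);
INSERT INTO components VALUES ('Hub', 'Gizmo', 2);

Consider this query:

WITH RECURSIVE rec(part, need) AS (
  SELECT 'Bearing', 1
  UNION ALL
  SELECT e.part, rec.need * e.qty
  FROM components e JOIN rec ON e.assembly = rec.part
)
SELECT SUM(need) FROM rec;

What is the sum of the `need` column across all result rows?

68

Base: (Bearing, need=1).
Iteration 1: components of {Bearing} -> Hub = 1*1 = 1, Panel = 1*4 = 4.
Iteration 2: components of {Hub,Panel} -> Gizmo = 1*2 = 2, Motor = 4*3 = 12.
Iteration 3: components of {Gizmo,Motor} -> Widget = 12*4 = 48.
Iteration 4: no further components; recursion stops.
SUM(need) = 1 + 4 + 1 + 12 + 2 + 48 = 68.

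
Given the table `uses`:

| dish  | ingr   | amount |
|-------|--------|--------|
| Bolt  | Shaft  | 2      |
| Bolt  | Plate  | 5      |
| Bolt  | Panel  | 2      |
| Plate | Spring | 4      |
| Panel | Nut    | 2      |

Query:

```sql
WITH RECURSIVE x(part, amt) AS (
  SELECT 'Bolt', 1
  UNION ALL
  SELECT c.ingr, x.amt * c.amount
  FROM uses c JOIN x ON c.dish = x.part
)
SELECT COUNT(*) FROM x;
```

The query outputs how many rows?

6

Base: (Bolt, amt=1).
Iteration 1: components of {Bolt} -> Panel = 1*2 = 2, Plate = 1*5 = 5, Shaft = 1*2 = 2.
Iteration 2: components of {Panel,Plate,Shaft} -> Nut = 2*2 = 4, Spring = 5*4 = 20.
Iteration 3: no further components; recursion stops.
Total rows emitted: 6.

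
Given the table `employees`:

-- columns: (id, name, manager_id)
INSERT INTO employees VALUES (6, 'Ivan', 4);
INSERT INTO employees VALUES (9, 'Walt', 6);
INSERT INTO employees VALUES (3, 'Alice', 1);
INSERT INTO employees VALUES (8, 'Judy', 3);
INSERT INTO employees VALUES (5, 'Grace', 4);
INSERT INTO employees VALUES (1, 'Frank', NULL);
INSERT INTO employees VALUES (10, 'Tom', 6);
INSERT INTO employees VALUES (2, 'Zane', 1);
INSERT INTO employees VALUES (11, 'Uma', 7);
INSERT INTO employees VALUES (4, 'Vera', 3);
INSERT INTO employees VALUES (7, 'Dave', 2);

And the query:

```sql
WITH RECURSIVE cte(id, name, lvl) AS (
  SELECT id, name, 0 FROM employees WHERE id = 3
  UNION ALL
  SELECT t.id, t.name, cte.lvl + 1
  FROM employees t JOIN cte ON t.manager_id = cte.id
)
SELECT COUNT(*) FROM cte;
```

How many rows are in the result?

Base: id=3 (Alice) at lvl 0.
Iteration 1: rows with manager_id in {3} -> Vera (id 4, lvl 1), Judy (id 8, lvl 1).
Iteration 2: rows with manager_id in {4,8} -> Grace (id 5, lvl 2), Ivan (id 6, lvl 2).
Iteration 3: rows with manager_id in {5,6} -> Walt (id 9, lvl 3), Tom (id 10, lvl 3).
Iteration 4: no rows with manager_id in {9,10}; recursion stops.
Total rows emitted: 7.

7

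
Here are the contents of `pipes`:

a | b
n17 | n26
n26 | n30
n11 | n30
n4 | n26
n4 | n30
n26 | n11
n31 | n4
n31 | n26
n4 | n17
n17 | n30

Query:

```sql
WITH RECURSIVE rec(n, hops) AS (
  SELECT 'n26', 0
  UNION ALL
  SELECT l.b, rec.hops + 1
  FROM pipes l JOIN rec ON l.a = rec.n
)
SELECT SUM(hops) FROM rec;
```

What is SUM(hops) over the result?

Base: (n26, hops=0).
Iteration 1: edges from {n26} -> (n11, hops=1), (n30, hops=1).
Iteration 2: edges from {n11,n30} -> (n30, hops=2).
Iteration 3: no outgoing edges from {n30}; recursion stops.
SUM(hops) = 0 + 1 + 1 + 2 = 4.

4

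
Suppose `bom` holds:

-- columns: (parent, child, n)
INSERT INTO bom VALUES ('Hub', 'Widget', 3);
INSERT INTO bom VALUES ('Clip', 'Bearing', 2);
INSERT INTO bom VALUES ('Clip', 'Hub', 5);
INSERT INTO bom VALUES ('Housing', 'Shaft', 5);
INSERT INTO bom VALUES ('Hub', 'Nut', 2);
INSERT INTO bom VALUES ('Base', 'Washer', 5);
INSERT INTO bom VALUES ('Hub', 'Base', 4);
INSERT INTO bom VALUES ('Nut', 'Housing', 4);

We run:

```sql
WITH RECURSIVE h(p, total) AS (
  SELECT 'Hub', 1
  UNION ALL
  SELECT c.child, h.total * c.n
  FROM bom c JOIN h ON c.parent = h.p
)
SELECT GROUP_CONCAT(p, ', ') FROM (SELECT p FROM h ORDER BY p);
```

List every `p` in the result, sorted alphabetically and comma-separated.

Base: (Hub, total=1).
Iteration 1: components of {Hub} -> Base = 1*4 = 4, Nut = 1*2 = 2, Widget = 1*3 = 3.
Iteration 2: components of {Base,Nut,Widget} -> Housing = 2*4 = 8, Washer = 4*5 = 20.
Iteration 3: components of {Housing,Washer} -> Shaft = 8*5 = 40.
Iteration 4: no further components; recursion stops.

Base, Housing, Hub, Nut, Shaft, Washer, Widget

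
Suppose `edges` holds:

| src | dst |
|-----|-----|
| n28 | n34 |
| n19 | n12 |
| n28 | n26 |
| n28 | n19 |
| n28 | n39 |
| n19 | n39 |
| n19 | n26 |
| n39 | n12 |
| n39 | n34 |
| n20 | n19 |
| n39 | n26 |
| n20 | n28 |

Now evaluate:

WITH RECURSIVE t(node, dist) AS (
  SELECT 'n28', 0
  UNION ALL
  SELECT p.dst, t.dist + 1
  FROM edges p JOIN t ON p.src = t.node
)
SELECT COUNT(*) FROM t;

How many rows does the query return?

Base: (n28, dist=0).
Iteration 1: edges from {n28} -> (n19, dist=1), (n26, dist=1), (n34, dist=1), (n39, dist=1).
Iteration 2: edges from {n19,n26,n34,n39} -> (n12, dist=2) x2, (n26, dist=2) x2, (n34, dist=2), (n39, dist=2). [UNION ALL keeps all 6 new rows, including repeats]
Iteration 3: edges from {n12,n26,n34,n39} -> (n12, dist=3), (n26, dist=3), (n34, dist=3).
Iteration 4: no outgoing edges from {n12,n26,n34}; recursion stops.
Total rows emitted: 14.

14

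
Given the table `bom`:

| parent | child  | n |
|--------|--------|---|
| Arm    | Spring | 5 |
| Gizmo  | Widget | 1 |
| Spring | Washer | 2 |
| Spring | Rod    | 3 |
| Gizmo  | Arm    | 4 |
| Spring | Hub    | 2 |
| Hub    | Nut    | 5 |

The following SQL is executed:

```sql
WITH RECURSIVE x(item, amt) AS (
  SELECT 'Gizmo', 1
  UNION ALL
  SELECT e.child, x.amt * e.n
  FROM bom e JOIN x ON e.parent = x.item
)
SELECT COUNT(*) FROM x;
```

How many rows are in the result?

8

Base: (Gizmo, amt=1).
Iteration 1: components of {Gizmo} -> Arm = 1*4 = 4, Widget = 1*1 = 1.
Iteration 2: components of {Arm,Widget} -> Spring = 4*5 = 20.
Iteration 3: components of {Spring} -> Hub = 20*2 = 40, Rod = 20*3 = 60, Washer = 20*2 = 40.
Iteration 4: components of {Hub,Rod,Washer} -> Nut = 40*5 = 200.
Iteration 5: no further components; recursion stops.
Total rows emitted: 8.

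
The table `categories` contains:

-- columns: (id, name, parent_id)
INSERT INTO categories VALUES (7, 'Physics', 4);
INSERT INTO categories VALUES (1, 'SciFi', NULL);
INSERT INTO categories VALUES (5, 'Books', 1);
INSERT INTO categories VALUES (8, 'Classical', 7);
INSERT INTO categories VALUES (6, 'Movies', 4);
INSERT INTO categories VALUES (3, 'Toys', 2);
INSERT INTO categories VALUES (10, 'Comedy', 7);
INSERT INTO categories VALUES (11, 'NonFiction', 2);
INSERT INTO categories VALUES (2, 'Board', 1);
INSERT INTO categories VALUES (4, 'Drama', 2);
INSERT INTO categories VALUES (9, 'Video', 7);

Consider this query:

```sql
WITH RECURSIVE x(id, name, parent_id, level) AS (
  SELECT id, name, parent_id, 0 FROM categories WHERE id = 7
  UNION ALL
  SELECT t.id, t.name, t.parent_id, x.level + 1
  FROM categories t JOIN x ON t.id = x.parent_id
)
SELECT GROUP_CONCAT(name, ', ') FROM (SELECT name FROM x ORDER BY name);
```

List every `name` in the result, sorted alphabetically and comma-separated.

Board, Drama, Physics, SciFi

Base: id=7 (Physics), parent_id=4, level 0.
Iteration 1: join on id=4 -> Drama (id 4, parent_id=2, level 1).
Iteration 2: join on id=2 -> Board (id 2, parent_id=1, level 2).
Iteration 3: join on id=1 -> SciFi (id 1, parent_id=NULL, level 3).
Iteration 4: parent_id is NULL; no match; recursion stops.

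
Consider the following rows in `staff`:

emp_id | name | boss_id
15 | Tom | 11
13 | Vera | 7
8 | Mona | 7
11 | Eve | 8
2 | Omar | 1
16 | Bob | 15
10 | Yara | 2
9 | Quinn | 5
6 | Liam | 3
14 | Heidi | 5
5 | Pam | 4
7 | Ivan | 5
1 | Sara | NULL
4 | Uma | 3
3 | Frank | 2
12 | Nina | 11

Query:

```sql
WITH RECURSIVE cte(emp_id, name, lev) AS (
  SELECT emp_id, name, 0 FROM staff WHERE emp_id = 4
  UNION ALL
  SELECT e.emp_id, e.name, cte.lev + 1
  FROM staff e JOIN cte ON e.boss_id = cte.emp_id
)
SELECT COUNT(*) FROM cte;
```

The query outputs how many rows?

Base: emp_id=4 (Uma) at lev 0.
Iteration 1: rows with boss_id in {4} -> Pam (id 5, lev 1).
Iteration 2: rows with boss_id in {5} -> Ivan (id 7, lev 2), Quinn (id 9, lev 2), Heidi (id 14, lev 2).
Iteration 3: rows with boss_id in {7,9,14} -> Mona (id 8, lev 3), Vera (id 13, lev 3).
Iteration 4: rows with boss_id in {8,13} -> Eve (id 11, lev 4).
Iteration 5: rows with boss_id in {11} -> Nina (id 12, lev 5), Tom (id 15, lev 5).
Iteration 6: rows with boss_id in {12,15} -> Bob (id 16, lev 6).
Iteration 7: no rows with boss_id in {16}; recursion stops.
Total rows emitted: 11.

11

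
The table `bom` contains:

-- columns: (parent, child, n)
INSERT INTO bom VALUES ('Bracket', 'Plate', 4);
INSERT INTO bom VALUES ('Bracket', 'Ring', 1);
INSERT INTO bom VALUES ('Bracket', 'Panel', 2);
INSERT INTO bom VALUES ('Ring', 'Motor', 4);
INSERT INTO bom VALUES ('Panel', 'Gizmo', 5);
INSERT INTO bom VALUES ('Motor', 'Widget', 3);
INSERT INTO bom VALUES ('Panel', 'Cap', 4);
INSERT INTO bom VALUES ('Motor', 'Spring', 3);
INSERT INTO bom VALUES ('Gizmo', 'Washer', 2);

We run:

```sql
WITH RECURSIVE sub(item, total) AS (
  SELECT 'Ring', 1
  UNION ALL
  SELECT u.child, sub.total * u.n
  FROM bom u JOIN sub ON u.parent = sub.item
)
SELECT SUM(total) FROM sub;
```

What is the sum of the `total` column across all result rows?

29

Base: (Ring, total=1).
Iteration 1: components of {Ring} -> Motor = 1*4 = 4.
Iteration 2: components of {Motor} -> Spring = 4*3 = 12, Widget = 4*3 = 12.
Iteration 3: no further components; recursion stops.
SUM(total) = 1 + 4 + 12 + 12 = 29.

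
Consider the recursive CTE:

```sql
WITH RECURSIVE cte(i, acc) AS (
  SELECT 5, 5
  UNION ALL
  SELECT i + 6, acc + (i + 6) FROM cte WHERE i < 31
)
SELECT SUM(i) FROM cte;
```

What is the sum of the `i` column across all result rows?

Base: i=5, acc=5.
Iteration 1: 5 < 31 holds -> i = 5 + 6 = 11, acc = 5 + 11 = 16.
Iteration 2: 11 < 31 holds -> i = 11 + 6 = 17, acc = 16 + 17 = 33.
Iteration 3: 17 < 31 holds -> i = 17 + 6 = 23, acc = 33 + 23 = 56.
Iteration 4: 23 < 31 holds -> i = 23 + 6 = 29, acc = 56 + 29 = 85.
Iteration 5: 29 < 31 holds -> i = 29 + 6 = 35, acc = 85 + 35 = 120.
Iteration 6: 35 < 31 fails; recursion stops.
SUM(i) = 5 + 11 + 17 + 23 + 29 + 35 = 120.

120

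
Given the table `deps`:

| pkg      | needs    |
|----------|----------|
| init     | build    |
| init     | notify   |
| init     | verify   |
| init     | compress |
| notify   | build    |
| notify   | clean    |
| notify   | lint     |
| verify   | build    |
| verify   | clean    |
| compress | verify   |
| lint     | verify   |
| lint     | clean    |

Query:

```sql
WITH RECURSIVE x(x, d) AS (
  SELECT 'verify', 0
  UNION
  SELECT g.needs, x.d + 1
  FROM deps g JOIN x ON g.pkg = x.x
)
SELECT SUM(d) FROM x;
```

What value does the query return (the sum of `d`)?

Base: (verify, d=0).
Iteration 1: edges from {verify} -> (build, d=1), (clean, d=1).
Iteration 2: no outgoing edges from {build,clean}; recursion stops.
SUM(d) = 0 + 1 + 1 = 2.

2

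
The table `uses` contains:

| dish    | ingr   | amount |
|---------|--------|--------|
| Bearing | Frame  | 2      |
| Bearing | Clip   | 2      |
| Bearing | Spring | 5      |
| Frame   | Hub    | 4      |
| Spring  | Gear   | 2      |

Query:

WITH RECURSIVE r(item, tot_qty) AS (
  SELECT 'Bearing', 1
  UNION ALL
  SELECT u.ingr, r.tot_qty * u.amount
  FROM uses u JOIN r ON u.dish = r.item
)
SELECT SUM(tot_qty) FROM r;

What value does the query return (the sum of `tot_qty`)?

28

Base: (Bearing, tot_qty=1).
Iteration 1: components of {Bearing} -> Clip = 1*2 = 2, Frame = 1*2 = 2, Spring = 1*5 = 5.
Iteration 2: components of {Clip,Frame,Spring} -> Gear = 5*2 = 10, Hub = 2*4 = 8.
Iteration 3: no further components; recursion stops.
SUM(tot_qty) = 1 + 2 + 2 + 5 + 8 + 10 = 28.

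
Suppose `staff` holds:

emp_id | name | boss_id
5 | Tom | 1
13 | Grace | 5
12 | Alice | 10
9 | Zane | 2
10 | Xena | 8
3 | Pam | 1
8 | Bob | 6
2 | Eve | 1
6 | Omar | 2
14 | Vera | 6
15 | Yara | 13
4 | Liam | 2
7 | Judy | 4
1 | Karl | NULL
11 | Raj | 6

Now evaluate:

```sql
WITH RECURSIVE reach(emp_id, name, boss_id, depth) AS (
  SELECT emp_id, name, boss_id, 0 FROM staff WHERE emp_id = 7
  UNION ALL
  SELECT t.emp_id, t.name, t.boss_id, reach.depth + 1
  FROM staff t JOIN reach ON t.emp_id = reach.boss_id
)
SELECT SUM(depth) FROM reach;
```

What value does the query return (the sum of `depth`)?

6

Base: emp_id=7 (Judy), boss_id=4, depth 0.
Iteration 1: join on emp_id=4 -> Liam (id 4, boss_id=2, depth 1).
Iteration 2: join on emp_id=2 -> Eve (id 2, boss_id=1, depth 2).
Iteration 3: join on emp_id=1 -> Karl (id 1, boss_id=NULL, depth 3).
Iteration 4: boss_id is NULL; no match; recursion stops.
SUM(depth) = 0 + 1 + 2 + 3 = 6.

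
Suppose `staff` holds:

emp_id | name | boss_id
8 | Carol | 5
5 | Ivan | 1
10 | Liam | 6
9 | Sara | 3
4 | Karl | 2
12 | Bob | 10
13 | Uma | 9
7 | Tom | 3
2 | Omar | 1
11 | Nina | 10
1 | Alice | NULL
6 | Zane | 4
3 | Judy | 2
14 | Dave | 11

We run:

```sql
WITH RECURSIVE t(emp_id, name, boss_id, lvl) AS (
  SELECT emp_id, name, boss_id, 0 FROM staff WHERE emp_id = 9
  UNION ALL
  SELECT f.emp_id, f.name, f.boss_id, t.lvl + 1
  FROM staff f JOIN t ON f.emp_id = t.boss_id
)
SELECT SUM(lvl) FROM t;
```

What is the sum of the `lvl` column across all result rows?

6

Base: emp_id=9 (Sara), boss_id=3, lvl 0.
Iteration 1: join on emp_id=3 -> Judy (id 3, boss_id=2, lvl 1).
Iteration 2: join on emp_id=2 -> Omar (id 2, boss_id=1, lvl 2).
Iteration 3: join on emp_id=1 -> Alice (id 1, boss_id=NULL, lvl 3).
Iteration 4: boss_id is NULL; no match; recursion stops.
SUM(lvl) = 0 + 1 + 2 + 3 = 6.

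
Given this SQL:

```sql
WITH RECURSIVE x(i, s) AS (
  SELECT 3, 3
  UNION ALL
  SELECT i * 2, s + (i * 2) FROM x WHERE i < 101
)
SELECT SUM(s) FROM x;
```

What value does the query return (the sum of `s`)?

741

Base: i=3, s=3.
Iteration 1: 3 < 101 holds -> i = 3 * 2 = 6, s = 3 + 6 = 9.
Iteration 2: 6 < 101 holds -> i = 6 * 2 = 12, s = 9 + 12 = 21.
Iteration 3: 12 < 101 holds -> i = 12 * 2 = 24, s = 21 + 24 = 45.
Iteration 4: 24 < 101 holds -> i = 24 * 2 = 48, s = 45 + 48 = 93.
Iteration 5: 48 < 101 holds -> i = 48 * 2 = 96, s = 93 + 96 = 189.
Iteration 6: 96 < 101 holds -> i = 96 * 2 = 192, s = 189 + 192 = 381.
Iteration 7: 192 < 101 fails; recursion stops.
SUM(s) = 3 + 9 + 21 + 45 + 93 + 189 + 381 = 741.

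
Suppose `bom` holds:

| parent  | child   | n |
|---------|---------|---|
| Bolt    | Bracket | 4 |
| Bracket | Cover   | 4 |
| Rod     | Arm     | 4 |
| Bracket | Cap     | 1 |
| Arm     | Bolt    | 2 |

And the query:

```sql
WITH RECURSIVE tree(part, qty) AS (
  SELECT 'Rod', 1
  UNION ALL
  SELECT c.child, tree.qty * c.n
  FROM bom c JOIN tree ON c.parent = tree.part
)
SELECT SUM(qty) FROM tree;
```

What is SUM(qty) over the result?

205

Base: (Rod, qty=1).
Iteration 1: components of {Rod} -> Arm = 1*4 = 4.
Iteration 2: components of {Arm} -> Bolt = 4*2 = 8.
Iteration 3: components of {Bolt} -> Bracket = 8*4 = 32.
Iteration 4: components of {Bracket} -> Cap = 32*1 = 32, Cover = 32*4 = 128.
Iteration 5: no further components; recursion stops.
SUM(qty) = 1 + 4 + 8 + 32 + 32 + 128 = 205.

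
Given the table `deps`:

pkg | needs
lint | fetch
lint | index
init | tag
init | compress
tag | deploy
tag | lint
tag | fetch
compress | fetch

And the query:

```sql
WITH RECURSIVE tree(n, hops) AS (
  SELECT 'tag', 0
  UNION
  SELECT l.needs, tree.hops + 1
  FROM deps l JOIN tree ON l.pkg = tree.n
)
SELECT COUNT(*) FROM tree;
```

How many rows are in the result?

6

Base: (tag, hops=0).
Iteration 1: edges from {tag} -> (deploy, hops=1), (fetch, hops=1), (lint, hops=1).
Iteration 2: edges from {deploy,fetch,lint} -> (fetch, hops=2), (index, hops=2).
Iteration 3: no outgoing edges from {fetch,index}; recursion stops.
Total rows emitted: 6.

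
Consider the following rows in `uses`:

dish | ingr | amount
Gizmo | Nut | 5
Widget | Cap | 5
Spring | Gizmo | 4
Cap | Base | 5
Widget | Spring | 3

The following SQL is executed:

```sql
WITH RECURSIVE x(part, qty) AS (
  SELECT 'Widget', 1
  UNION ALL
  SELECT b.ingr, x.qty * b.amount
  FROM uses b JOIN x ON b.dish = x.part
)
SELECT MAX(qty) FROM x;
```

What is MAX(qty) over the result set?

60

Base: (Widget, qty=1).
Iteration 1: components of {Widget} -> Cap = 1*5 = 5, Spring = 1*3 = 3.
Iteration 2: components of {Cap,Spring} -> Base = 5*5 = 25, Gizmo = 3*4 = 12.
Iteration 3: components of {Base,Gizmo} -> Nut = 12*5 = 60.
Iteration 4: no further components; recursion stops.
qty values: 1, 3, 5, 12, 25, 60; the maximum is 60.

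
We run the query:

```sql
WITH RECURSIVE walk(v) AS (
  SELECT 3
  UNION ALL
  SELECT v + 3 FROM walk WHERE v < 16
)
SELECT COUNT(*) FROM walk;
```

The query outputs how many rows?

Base: v=3.
Iteration 1: 3 < 16 holds -> v = 3 + 3 = 6.
Iteration 2: 6 < 16 holds -> v = 6 + 3 = 9.
Iteration 3: 9 < 16 holds -> v = 9 + 3 = 12.
Iteration 4: 12 < 16 holds -> v = 12 + 3 = 15.
Iteration 5: 15 < 16 holds -> v = 15 + 3 = 18.
Iteration 6: 18 < 16 fails; recursion stops.
Total rows emitted: 6.

6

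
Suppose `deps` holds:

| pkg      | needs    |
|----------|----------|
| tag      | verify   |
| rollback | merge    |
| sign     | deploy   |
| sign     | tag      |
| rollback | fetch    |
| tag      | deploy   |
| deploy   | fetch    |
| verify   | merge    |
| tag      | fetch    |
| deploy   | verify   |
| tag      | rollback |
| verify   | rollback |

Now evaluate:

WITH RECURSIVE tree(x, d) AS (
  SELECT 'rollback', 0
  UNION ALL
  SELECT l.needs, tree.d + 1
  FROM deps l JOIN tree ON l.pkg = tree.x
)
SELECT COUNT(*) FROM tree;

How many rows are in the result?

Base: (rollback, d=0).
Iteration 1: edges from {rollback} -> (fetch, d=1), (merge, d=1).
Iteration 2: no outgoing edges from {fetch,merge}; recursion stops.
Total rows emitted: 3.

3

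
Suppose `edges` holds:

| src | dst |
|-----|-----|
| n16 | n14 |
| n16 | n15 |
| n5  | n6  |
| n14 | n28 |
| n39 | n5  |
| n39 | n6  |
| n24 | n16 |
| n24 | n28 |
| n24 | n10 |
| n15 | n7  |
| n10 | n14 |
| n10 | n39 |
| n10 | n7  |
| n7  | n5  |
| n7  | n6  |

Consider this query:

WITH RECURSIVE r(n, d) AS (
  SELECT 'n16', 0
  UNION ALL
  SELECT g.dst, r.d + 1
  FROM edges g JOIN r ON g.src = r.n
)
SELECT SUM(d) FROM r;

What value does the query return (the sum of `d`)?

Base: (n16, d=0).
Iteration 1: edges from {n16} -> (n14, d=1), (n15, d=1).
Iteration 2: edges from {n14,n15} -> (n28, d=2), (n7, d=2).
Iteration 3: edges from {n28,n7} -> (n5, d=3), (n6, d=3).
Iteration 4: edges from {n5,n6} -> (n6, d=4).
Iteration 5: no outgoing edges from {n6}; recursion stops.
SUM(d) = 0 + 1 + 1 + 2 + 2 + 3 + 3 + 4 = 16.

16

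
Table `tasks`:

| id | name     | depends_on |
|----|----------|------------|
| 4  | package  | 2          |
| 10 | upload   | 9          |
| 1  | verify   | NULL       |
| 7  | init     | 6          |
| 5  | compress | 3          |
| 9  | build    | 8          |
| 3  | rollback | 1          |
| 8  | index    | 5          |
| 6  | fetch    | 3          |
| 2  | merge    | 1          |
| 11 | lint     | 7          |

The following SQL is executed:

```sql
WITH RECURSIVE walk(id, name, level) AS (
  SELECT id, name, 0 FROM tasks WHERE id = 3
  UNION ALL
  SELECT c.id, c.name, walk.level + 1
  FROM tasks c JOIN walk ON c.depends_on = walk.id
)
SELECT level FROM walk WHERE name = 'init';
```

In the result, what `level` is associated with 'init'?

Base: id=3 (rollback) at level 0.
Iteration 1: rows with depends_on in {3} -> compress (id 5, level 1), fetch (id 6, level 1).
Iteration 2: rows with depends_on in {5,6} -> init (id 7, level 2), index (id 8, level 2).
Iteration 3: rows with depends_on in {7,8} -> build (id 9, level 3), lint (id 11, level 3).
Iteration 4: rows with depends_on in {9,11} -> upload (id 10, level 4).
Iteration 5: no rows with depends_on in {10}; recursion stops.

2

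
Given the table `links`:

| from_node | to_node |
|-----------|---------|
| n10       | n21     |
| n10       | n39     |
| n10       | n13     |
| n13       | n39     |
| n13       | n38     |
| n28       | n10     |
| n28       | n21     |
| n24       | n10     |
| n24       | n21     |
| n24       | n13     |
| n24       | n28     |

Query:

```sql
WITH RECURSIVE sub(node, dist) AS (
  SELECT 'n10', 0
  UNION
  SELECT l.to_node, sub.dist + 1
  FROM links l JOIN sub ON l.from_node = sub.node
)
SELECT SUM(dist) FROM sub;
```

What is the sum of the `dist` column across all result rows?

Base: (n10, dist=0).
Iteration 1: edges from {n10} -> (n13, dist=1), (n21, dist=1), (n39, dist=1).
Iteration 2: edges from {n13,n21,n39} -> (n38, dist=2), (n39, dist=2).
Iteration 3: no outgoing edges from {n38,n39}; recursion stops.
SUM(dist) = 0 + 1 + 1 + 1 + 2 + 2 = 7.

7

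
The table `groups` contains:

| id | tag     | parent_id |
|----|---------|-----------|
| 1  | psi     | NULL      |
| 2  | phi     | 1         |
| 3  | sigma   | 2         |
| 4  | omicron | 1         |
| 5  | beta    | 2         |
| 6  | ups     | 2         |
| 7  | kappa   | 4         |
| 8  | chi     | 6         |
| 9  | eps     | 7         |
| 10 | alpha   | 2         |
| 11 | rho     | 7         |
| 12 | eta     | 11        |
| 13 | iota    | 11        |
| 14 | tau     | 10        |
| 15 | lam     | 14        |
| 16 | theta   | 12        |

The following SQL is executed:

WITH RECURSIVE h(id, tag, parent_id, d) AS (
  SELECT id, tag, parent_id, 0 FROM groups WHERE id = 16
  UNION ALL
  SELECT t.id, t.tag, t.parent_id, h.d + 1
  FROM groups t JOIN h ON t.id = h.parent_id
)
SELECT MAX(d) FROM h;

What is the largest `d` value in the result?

Base: id=16 (theta), parent_id=12, d 0.
Iteration 1: join on id=12 -> eta (id 12, parent_id=11, d 1).
Iteration 2: join on id=11 -> rho (id 11, parent_id=7, d 2).
Iteration 3: join on id=7 -> kappa (id 7, parent_id=4, d 3).
Iteration 4: join on id=4 -> omicron (id 4, parent_id=1, d 4).
Iteration 5: join on id=1 -> psi (id 1, parent_id=NULL, d 5).
Iteration 6: parent_id is NULL; no match; recursion stops.
d values: 0, 1, 2, 3, 4, 5; the maximum is 5.

5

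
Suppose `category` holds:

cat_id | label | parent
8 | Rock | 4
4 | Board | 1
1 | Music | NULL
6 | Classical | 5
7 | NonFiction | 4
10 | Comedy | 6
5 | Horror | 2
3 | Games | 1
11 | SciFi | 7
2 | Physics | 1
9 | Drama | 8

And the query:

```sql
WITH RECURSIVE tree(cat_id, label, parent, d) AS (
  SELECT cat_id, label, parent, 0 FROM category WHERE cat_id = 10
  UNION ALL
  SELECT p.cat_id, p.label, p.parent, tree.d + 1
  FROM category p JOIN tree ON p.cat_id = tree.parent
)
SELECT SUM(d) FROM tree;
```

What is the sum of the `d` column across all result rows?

10

Base: cat_id=10 (Comedy), parent=6, d 0.
Iteration 1: join on cat_id=6 -> Classical (id 6, parent=5, d 1).
Iteration 2: join on cat_id=5 -> Horror (id 5, parent=2, d 2).
Iteration 3: join on cat_id=2 -> Physics (id 2, parent=1, d 3).
Iteration 4: join on cat_id=1 -> Music (id 1, parent=NULL, d 4).
Iteration 5: parent is NULL; no match; recursion stops.
SUM(d) = 0 + 1 + 2 + 3 + 4 = 10.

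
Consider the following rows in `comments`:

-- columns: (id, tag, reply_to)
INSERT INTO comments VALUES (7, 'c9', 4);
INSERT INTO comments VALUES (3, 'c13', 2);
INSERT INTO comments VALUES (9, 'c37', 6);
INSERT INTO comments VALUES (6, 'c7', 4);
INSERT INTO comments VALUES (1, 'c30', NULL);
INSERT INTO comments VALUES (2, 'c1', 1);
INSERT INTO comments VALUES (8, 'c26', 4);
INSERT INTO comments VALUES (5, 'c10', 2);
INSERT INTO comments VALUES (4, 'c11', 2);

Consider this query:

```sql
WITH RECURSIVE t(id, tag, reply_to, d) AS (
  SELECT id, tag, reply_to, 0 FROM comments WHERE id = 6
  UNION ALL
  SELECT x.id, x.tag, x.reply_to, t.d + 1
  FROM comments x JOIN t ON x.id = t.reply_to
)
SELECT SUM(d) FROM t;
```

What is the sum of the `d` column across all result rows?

Base: id=6 (c7), reply_to=4, d 0.
Iteration 1: join on id=4 -> c11 (id 4, reply_to=2, d 1).
Iteration 2: join on id=2 -> c1 (id 2, reply_to=1, d 2).
Iteration 3: join on id=1 -> c30 (id 1, reply_to=NULL, d 3).
Iteration 4: reply_to is NULL; no match; recursion stops.
SUM(d) = 0 + 1 + 2 + 3 = 6.

6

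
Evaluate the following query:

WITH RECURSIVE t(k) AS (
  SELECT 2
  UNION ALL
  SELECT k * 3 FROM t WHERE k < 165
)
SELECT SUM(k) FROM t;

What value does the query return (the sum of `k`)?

728

Base: k=2.
Iteration 1: 2 < 165 holds -> k = 2 * 3 = 6.
Iteration 2: 6 < 165 holds -> k = 6 * 3 = 18.
Iteration 3: 18 < 165 holds -> k = 18 * 3 = 54.
Iteration 4: 54 < 165 holds -> k = 54 * 3 = 162.
Iteration 5: 162 < 165 holds -> k = 162 * 3 = 486.
Iteration 6: 486 < 165 fails; recursion stops.
SUM(k) = 2 + 6 + 18 + 54 + 162 + 486 = 728.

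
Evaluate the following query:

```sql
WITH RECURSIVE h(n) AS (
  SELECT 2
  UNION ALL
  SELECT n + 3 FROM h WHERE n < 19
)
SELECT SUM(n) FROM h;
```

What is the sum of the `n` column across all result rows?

77

Base: n=2.
Iteration 1: 2 < 19 holds -> n = 2 + 3 = 5.
Iteration 2: 5 < 19 holds -> n = 5 + 3 = 8.
Iteration 3: 8 < 19 holds -> n = 8 + 3 = 11.
Iteration 4: 11 < 19 holds -> n = 11 + 3 = 14.
Iteration 5: 14 < 19 holds -> n = 14 + 3 = 17.
Iteration 6: 17 < 19 holds -> n = 17 + 3 = 20.
Iteration 7: 20 < 19 fails; recursion stops.
SUM(n) = 2 + 5 + 8 + 11 + 14 + 17 + 20 = 77.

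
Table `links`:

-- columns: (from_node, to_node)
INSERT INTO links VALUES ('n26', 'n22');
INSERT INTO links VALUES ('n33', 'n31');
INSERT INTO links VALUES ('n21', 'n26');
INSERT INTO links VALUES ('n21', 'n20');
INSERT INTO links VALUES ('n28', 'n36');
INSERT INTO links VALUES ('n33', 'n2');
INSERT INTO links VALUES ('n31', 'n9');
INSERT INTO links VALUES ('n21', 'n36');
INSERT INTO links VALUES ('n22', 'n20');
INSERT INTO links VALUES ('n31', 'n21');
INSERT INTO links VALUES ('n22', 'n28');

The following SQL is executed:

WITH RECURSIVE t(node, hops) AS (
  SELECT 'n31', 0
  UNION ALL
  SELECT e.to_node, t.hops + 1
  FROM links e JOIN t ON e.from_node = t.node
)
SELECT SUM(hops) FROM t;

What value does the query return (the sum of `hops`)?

24

Base: (n31, hops=0).
Iteration 1: edges from {n31} -> (n21, hops=1), (n9, hops=1).
Iteration 2: edges from {n21,n9} -> (n20, hops=2), (n26, hops=2), (n36, hops=2).
Iteration 3: edges from {n20,n26,n36} -> (n22, hops=3).
Iteration 4: edges from {n22} -> (n20, hops=4), (n28, hops=4).
Iteration 5: edges from {n20,n28} -> (n36, hops=5).
Iteration 6: no outgoing edges from {n36}; recursion stops.
SUM(hops) = 0 + 1 + 1 + 2 + 2 + 2 + 3 + 4 + 4 + 5 = 24.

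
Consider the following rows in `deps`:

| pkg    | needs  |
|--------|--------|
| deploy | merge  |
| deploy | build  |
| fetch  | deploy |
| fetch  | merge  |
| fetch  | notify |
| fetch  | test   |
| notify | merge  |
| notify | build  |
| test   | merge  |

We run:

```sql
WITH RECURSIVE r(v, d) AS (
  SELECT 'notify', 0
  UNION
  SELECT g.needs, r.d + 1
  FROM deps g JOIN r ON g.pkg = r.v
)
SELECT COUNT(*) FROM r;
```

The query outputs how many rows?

3

Base: (notify, d=0).
Iteration 1: edges from {notify} -> (build, d=1), (merge, d=1).
Iteration 2: no outgoing edges from {build,merge}; recursion stops.
Total rows emitted: 3.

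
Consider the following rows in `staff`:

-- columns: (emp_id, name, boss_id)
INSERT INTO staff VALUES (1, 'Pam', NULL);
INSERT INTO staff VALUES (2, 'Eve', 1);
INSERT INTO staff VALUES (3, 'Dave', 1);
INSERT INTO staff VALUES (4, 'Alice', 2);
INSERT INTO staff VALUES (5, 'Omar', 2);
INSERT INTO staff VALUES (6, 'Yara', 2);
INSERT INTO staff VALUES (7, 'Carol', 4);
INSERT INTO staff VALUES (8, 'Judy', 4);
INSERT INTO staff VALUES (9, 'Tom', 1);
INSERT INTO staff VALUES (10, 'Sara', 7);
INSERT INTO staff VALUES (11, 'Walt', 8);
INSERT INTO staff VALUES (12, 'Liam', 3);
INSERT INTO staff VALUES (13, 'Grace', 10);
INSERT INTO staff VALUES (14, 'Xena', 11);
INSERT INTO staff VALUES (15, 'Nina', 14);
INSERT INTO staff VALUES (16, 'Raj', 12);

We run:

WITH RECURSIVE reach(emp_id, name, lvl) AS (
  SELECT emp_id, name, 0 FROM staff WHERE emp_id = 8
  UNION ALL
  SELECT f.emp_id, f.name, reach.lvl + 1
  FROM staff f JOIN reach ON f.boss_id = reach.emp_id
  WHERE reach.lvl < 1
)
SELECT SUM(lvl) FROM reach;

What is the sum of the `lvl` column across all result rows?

Base: emp_id=8 (Judy) at lvl 0.
Iteration 1: rows with boss_id in {8} -> Walt (id 11, lvl 1).
Iteration 2: lvl < 1 fails for all current rows; recursion stops.
SUM(lvl) = 0 + 1 = 1.

1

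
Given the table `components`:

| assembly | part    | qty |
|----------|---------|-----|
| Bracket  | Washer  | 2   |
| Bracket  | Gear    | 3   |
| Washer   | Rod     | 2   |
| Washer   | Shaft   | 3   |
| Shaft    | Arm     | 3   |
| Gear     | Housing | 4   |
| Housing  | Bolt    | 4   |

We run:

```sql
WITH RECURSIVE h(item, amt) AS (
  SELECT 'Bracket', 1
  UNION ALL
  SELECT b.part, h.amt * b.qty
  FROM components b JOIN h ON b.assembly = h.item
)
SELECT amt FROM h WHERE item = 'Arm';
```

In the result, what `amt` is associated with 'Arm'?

18

Base: (Bracket, amt=1).
Iteration 1: components of {Bracket} -> Gear = 1*3 = 3, Washer = 1*2 = 2.
Iteration 2: components of {Gear,Washer} -> Housing = 3*4 = 12, Rod = 2*2 = 4, Shaft = 2*3 = 6.
Iteration 3: components of {Housing,Rod,Shaft} -> Arm = 6*3 = 18, Bolt = 12*4 = 48.
Iteration 4: no further components; recursion stops.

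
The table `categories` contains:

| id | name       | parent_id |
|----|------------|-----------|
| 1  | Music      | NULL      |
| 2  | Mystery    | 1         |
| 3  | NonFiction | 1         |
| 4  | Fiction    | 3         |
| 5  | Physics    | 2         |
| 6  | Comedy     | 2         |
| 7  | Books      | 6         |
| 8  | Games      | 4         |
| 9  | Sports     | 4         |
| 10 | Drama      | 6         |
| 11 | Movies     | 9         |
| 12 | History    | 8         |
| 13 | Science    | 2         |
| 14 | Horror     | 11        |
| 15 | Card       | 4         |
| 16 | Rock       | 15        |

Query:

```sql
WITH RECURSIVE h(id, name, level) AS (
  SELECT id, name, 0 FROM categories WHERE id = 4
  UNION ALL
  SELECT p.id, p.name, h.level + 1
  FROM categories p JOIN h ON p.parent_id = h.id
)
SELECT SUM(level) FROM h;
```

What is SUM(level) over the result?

12

Base: id=4 (Fiction) at level 0.
Iteration 1: rows with parent_id in {4} -> Games (id 8, level 1), Sports (id 9, level 1), Card (id 15, level 1).
Iteration 2: rows with parent_id in {8,9,15} -> Movies (id 11, level 2), History (id 12, level 2), Rock (id 16, level 2).
Iteration 3: rows with parent_id in {11,12,16} -> Horror (id 14, level 3).
Iteration 4: no rows with parent_id in {14}; recursion stops.
SUM(level) = 0 + 1 + 1 + 1 + 2 + 2 + 2 + 3 = 12.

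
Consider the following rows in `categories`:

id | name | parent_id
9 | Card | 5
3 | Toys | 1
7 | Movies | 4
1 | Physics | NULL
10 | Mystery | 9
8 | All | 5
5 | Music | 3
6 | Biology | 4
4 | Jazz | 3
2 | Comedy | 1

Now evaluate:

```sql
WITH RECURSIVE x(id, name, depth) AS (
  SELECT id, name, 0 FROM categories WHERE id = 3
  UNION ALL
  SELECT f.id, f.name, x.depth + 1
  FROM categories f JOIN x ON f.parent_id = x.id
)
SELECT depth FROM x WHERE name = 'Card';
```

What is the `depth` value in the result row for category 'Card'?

Base: id=3 (Toys) at depth 0.
Iteration 1: rows with parent_id in {3} -> Jazz (id 4, depth 1), Music (id 5, depth 1).
Iteration 2: rows with parent_id in {4,5} -> Biology (id 6, depth 2), Movies (id 7, depth 2), All (id 8, depth 2), Card (id 9, depth 2).
Iteration 3: rows with parent_id in {6,7,8,9} -> Mystery (id 10, depth 3).
Iteration 4: no rows with parent_id in {10}; recursion stops.

2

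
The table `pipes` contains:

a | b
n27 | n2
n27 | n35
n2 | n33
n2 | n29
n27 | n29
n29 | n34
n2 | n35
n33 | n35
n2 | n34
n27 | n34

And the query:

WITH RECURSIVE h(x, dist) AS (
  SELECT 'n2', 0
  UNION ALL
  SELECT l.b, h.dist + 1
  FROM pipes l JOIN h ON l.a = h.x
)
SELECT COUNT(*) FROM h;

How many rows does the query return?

Base: (n2, dist=0).
Iteration 1: edges from {n2} -> (n29, dist=1), (n33, dist=1), (n34, dist=1), (n35, dist=1).
Iteration 2: edges from {n29,n33,n34,n35} -> (n34, dist=2), (n35, dist=2).
Iteration 3: no outgoing edges from {n34,n35}; recursion stops.
Total rows emitted: 7.

7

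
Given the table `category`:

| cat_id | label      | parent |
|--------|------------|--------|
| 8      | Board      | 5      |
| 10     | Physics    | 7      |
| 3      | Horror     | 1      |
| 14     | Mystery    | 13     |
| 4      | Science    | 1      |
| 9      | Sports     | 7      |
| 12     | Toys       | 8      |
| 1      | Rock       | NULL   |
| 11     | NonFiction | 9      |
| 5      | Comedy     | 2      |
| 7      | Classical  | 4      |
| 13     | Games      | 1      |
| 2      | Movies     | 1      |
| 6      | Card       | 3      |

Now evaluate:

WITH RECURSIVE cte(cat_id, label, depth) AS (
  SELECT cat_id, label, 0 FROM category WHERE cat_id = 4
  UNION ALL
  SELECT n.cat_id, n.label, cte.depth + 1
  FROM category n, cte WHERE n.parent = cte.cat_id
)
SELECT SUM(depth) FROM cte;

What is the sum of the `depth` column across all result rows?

8

Base: cat_id=4 (Science) at depth 0.
Iteration 1: rows with parent in {4} -> Classical (id 7, depth 1).
Iteration 2: rows with parent in {7} -> Sports (id 9, depth 2), Physics (id 10, depth 2).
Iteration 3: rows with parent in {9,10} -> NonFiction (id 11, depth 3).
Iteration 4: no rows with parent in {11}; recursion stops.
SUM(depth) = 0 + 1 + 2 + 2 + 3 = 8.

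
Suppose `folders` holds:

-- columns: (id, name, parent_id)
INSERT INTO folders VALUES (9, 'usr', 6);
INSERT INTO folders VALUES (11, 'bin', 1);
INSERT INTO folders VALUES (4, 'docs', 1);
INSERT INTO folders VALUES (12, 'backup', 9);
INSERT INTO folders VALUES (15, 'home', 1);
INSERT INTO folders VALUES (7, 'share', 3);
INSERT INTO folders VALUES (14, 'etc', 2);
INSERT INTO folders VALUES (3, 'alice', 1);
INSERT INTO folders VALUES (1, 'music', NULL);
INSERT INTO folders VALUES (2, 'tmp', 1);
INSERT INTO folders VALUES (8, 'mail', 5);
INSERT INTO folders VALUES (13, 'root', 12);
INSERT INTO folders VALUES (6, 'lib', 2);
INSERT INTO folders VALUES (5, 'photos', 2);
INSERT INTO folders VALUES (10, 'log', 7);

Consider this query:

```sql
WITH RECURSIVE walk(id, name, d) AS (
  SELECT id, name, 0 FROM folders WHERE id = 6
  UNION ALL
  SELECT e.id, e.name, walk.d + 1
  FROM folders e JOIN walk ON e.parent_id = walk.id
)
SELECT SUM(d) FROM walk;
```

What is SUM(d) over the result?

6

Base: id=6 (lib) at d 0.
Iteration 1: rows with parent_id in {6} -> usr (id 9, d 1).
Iteration 2: rows with parent_id in {9} -> backup (id 12, d 2).
Iteration 3: rows with parent_id in {12} -> root (id 13, d 3).
Iteration 4: no rows with parent_id in {13}; recursion stops.
SUM(d) = 0 + 1 + 2 + 3 = 6.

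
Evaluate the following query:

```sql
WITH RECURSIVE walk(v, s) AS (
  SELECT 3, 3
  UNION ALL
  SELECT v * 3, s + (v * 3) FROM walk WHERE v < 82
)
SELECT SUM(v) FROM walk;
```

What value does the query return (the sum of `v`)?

363

Base: v=3, s=3.
Iteration 1: 3 < 82 holds -> v = 3 * 3 = 9, s = 3 + 9 = 12.
Iteration 2: 9 < 82 holds -> v = 9 * 3 = 27, s = 12 + 27 = 39.
Iteration 3: 27 < 82 holds -> v = 27 * 3 = 81, s = 39 + 81 = 120.
Iteration 4: 81 < 82 holds -> v = 81 * 3 = 243, s = 120 + 243 = 363.
Iteration 5: 243 < 82 fails; recursion stops.
SUM(v) = 3 + 9 + 27 + 81 + 243 = 363.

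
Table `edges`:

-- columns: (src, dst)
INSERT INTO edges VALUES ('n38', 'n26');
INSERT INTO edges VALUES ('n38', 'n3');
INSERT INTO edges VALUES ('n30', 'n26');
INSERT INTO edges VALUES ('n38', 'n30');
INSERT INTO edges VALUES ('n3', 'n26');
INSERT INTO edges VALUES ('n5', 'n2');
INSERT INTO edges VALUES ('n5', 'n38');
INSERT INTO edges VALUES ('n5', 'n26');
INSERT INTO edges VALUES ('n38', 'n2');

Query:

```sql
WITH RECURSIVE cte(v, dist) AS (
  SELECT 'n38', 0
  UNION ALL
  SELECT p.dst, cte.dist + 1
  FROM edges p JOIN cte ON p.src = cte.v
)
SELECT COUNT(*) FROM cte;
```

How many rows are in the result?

Base: (n38, dist=0).
Iteration 1: edges from {n38} -> (n2, dist=1), (n26, dist=1), (n3, dist=1), (n30, dist=1).
Iteration 2: edges from {n2,n26,n3,n30} -> (n26, dist=2) x2. [UNION ALL keeps all 2 new rows, including repeats]
Iteration 3: no outgoing edges from {n26}; recursion stops.
Total rows emitted: 7.

7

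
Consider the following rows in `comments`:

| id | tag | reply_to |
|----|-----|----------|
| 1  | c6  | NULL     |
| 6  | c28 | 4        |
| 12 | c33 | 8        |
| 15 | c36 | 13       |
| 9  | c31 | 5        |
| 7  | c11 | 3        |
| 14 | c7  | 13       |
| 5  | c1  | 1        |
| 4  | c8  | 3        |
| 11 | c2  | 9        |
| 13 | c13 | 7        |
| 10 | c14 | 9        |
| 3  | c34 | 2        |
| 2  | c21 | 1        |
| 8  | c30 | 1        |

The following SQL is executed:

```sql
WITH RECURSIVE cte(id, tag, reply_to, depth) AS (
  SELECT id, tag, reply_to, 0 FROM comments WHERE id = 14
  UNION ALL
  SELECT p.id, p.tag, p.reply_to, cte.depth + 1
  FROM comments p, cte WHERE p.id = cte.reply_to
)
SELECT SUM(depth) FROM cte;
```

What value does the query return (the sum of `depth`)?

Base: id=14 (c7), reply_to=13, depth 0.
Iteration 1: join on id=13 -> c13 (id 13, reply_to=7, depth 1).
Iteration 2: join on id=7 -> c11 (id 7, reply_to=3, depth 2).
Iteration 3: join on id=3 -> c34 (id 3, reply_to=2, depth 3).
Iteration 4: join on id=2 -> c21 (id 2, reply_to=1, depth 4).
Iteration 5: join on id=1 -> c6 (id 1, reply_to=NULL, depth 5).
Iteration 6: reply_to is NULL; no match; recursion stops.
SUM(depth) = 0 + 1 + 2 + 3 + 4 + 5 = 15.

15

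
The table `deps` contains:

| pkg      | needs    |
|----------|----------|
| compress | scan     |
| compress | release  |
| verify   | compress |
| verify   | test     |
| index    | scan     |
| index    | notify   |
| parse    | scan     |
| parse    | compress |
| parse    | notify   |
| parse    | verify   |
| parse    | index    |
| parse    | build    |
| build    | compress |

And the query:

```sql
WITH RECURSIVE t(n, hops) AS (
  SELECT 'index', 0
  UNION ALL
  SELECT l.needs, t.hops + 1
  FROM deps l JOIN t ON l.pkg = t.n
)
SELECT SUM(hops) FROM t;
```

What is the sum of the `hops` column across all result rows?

Base: (index, hops=0).
Iteration 1: edges from {index} -> (notify, hops=1), (scan, hops=1).
Iteration 2: no outgoing edges from {notify,scan}; recursion stops.
SUM(hops) = 0 + 1 + 1 = 2.

2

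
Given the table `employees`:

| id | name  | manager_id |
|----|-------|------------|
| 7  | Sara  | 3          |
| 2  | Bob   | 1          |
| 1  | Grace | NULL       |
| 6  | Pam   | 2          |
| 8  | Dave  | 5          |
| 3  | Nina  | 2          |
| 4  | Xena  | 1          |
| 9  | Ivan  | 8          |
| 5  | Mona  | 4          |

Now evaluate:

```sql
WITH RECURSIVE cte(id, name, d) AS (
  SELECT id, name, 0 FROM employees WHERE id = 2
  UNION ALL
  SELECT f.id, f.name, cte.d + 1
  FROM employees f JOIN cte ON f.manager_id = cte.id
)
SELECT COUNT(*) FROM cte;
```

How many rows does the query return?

Base: id=2 (Bob) at d 0.
Iteration 1: rows with manager_id in {2} -> Nina (id 3, d 1), Pam (id 6, d 1).
Iteration 2: rows with manager_id in {3,6} -> Sara (id 7, d 2).
Iteration 3: no rows with manager_id in {7}; recursion stops.
Total rows emitted: 4.

4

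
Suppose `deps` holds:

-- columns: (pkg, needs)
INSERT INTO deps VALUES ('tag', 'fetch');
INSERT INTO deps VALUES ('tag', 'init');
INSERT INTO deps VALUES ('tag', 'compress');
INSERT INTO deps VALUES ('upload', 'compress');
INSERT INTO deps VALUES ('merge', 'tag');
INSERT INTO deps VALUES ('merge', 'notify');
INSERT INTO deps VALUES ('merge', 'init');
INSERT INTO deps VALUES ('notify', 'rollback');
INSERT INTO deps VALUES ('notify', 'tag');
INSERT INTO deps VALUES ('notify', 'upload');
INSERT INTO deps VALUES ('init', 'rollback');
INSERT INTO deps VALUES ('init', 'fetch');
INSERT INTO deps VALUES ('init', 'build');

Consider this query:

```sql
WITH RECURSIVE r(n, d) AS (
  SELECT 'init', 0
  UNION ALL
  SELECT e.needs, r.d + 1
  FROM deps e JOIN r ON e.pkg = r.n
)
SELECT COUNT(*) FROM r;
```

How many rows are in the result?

Base: (init, d=0).
Iteration 1: edges from {init} -> (build, d=1), (fetch, d=1), (rollback, d=1).
Iteration 2: no outgoing edges from {build,fetch,rollback}; recursion stops.
Total rows emitted: 4.

4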